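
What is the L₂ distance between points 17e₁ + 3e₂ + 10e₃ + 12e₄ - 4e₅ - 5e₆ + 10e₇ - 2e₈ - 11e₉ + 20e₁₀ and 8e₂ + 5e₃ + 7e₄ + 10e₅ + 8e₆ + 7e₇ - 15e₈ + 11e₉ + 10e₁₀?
38.6135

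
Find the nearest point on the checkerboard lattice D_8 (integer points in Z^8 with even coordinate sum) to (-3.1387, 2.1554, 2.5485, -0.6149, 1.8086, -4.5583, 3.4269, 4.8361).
(-3, 2, 3, -1, 2, -5, 3, 5)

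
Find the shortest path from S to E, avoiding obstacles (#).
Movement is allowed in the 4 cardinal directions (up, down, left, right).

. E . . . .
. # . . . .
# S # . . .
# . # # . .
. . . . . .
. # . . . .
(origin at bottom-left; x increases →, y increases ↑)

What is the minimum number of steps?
12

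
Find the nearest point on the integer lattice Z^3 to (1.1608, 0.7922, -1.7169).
(1, 1, -2)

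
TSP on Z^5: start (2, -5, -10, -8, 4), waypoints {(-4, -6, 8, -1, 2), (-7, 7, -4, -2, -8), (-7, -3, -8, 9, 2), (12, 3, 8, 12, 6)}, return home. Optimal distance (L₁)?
204
(one optimal route: (2, -5, -10, -8, 4) → (-4, -6, 8, -1, 2) → (12, 3, 8, 12, 6) → (-7, -3, -8, 9, 2) → (-7, 7, -4, -2, -8) → (2, -5, -10, -8, 4))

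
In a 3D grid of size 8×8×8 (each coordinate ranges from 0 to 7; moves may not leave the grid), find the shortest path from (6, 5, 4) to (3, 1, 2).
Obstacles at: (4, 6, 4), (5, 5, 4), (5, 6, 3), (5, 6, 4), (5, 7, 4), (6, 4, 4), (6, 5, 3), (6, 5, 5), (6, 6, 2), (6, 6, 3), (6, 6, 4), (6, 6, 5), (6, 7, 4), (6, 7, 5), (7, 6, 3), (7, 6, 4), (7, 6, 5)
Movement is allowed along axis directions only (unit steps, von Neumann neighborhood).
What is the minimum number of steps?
11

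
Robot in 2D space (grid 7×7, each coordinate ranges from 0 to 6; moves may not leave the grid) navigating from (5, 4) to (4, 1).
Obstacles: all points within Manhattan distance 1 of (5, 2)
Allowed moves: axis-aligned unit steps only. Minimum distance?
6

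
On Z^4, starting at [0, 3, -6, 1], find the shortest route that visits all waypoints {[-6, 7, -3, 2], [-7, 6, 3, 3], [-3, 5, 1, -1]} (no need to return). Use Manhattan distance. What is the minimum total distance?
34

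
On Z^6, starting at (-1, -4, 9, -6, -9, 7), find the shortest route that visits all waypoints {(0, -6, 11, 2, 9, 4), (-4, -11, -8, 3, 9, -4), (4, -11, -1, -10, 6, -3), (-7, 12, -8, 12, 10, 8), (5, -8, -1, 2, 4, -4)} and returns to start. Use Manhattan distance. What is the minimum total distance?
236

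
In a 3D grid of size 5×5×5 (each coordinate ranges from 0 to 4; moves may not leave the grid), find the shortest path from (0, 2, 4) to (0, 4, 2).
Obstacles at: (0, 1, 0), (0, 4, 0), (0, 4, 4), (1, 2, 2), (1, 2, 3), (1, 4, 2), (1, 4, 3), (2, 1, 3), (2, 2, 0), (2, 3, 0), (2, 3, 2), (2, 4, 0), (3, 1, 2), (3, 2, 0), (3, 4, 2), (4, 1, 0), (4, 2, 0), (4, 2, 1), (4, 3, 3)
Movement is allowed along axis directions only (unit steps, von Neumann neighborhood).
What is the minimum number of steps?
4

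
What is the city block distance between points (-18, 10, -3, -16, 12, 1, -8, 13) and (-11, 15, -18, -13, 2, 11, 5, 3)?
73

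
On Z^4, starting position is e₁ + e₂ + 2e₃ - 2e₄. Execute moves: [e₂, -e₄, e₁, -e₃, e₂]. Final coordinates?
(2, 3, 1, -3)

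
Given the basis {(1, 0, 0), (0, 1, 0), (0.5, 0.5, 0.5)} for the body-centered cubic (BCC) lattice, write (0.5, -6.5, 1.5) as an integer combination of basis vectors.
-b₁ - 8b₂ + 3b₃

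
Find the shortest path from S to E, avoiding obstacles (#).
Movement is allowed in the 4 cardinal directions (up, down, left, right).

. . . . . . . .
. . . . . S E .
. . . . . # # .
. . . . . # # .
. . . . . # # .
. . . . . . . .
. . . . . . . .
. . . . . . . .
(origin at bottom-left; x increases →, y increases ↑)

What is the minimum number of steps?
1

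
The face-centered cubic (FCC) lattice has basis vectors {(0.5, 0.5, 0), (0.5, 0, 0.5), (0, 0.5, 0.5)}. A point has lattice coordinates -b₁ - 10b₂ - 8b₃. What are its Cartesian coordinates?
(-5.5, -4.5, -9)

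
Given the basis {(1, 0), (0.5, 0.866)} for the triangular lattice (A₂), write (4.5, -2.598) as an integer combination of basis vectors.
6b₁ - 3b₂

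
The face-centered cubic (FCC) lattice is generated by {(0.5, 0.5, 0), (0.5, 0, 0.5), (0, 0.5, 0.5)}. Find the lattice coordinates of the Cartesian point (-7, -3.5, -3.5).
-7b₁ - 7b₂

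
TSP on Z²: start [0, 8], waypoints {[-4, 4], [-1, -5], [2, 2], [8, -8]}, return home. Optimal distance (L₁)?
56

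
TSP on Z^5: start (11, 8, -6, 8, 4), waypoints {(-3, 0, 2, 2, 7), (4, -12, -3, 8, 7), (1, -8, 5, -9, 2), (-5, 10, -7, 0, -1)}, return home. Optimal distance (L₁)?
164
(one optimal route: (11, 8, -6, 8, 4) → (4, -12, -3, 8, 7) → (1, -8, 5, -9, 2) → (-3, 0, 2, 2, 7) → (-5, 10, -7, 0, -1) → (11, 8, -6, 8, 4))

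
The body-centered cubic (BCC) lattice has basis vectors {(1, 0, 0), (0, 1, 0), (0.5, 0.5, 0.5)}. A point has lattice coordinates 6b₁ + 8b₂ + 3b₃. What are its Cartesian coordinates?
(7.5, 9.5, 1.5)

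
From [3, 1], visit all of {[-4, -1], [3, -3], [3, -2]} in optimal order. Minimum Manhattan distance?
13
(one optimal route: (3, 1) → (3, -3) → (3, -2) → (-4, -1))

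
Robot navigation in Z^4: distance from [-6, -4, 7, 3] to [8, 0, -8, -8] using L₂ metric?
23.622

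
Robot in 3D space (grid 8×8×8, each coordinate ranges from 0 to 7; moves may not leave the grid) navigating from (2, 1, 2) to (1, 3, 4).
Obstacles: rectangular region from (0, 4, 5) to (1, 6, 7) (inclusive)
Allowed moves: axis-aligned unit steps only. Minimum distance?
5
(one shortest path: (2, 1, 2) → (1, 1, 2) → (1, 2, 2) → (1, 3, 2) → (1, 3, 3) → (1, 3, 4))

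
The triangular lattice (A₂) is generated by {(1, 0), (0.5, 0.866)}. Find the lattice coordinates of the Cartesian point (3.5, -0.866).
4b₁ - b₂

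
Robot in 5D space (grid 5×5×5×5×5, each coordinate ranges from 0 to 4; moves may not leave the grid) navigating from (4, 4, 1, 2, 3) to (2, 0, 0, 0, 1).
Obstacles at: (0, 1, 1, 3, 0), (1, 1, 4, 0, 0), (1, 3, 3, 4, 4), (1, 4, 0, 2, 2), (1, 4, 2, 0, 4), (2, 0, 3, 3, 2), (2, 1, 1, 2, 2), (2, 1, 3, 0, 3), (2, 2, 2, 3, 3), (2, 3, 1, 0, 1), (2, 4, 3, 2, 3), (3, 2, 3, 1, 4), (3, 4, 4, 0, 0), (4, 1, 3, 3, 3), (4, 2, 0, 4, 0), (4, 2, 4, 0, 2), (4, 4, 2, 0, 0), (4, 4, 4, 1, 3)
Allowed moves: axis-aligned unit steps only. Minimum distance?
11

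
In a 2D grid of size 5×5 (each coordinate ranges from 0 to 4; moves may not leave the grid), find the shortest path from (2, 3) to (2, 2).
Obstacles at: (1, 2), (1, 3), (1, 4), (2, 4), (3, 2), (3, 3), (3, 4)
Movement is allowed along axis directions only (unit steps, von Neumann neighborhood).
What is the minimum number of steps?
1
(one shortest path: (2, 3) → (2, 2))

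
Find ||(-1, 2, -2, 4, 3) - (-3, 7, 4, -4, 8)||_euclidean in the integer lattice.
12.4097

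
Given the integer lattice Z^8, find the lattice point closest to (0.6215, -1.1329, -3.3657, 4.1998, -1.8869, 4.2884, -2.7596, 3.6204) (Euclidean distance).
(1, -1, -3, 4, -2, 4, -3, 4)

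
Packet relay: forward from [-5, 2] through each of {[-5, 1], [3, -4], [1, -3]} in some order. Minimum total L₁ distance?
14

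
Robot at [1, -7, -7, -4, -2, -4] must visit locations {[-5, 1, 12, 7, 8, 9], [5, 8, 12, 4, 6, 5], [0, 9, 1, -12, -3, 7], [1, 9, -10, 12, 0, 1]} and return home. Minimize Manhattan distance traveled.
214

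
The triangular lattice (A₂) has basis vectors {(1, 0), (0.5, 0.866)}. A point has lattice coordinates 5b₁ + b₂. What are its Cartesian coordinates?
(5.5, 0.866)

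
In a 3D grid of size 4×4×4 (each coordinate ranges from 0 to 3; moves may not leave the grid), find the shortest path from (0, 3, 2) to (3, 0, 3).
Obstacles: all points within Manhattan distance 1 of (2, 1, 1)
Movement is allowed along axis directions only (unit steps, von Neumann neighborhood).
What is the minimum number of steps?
7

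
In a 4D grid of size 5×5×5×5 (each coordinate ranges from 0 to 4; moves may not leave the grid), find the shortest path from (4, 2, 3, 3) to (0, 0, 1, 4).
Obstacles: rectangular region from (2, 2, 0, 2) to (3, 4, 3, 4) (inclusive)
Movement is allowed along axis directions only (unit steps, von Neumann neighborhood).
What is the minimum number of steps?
9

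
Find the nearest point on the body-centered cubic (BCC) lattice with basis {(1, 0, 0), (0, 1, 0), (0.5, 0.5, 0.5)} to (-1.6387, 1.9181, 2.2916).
(-2, 2, 2)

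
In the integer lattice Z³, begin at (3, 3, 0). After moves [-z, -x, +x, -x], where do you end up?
(2, 3, -1)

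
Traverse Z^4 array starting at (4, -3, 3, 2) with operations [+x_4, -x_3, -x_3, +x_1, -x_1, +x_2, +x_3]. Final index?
(4, -2, 2, 3)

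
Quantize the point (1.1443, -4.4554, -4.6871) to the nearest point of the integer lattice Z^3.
(1, -4, -5)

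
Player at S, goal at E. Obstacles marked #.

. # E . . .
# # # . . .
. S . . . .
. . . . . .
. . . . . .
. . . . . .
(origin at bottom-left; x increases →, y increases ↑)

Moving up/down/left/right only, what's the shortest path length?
5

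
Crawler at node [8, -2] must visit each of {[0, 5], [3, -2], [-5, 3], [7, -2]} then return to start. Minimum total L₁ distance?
40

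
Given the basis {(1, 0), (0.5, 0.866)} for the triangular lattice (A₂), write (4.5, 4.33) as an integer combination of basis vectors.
2b₁ + 5b₂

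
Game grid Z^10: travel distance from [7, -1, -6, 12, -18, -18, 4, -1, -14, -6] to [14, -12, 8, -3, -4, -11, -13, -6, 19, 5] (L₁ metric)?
134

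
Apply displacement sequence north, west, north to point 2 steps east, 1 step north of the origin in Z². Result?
(1, 3)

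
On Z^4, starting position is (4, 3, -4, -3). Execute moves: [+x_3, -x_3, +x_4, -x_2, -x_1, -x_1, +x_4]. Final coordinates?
(2, 2, -4, -1)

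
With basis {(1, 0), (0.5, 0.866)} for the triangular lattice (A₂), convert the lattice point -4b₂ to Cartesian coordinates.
(-2, -3.464)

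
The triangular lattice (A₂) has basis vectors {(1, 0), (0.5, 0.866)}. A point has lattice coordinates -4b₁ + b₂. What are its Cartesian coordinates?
(-3.5, 0.866)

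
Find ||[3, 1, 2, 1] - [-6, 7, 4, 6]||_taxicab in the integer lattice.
22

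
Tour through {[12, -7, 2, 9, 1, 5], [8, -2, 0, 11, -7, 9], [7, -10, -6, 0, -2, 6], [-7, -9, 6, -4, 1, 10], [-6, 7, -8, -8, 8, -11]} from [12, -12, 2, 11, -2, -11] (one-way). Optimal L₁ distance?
186
(one optimal route: (12, -12, 2, 11, -2, -11) → (12, -7, 2, 9, 1, 5) → (8, -2, 0, 11, -7, 9) → (7, -10, -6, 0, -2, 6) → (-7, -9, 6, -4, 1, 10) → (-6, 7, -8, -8, 8, -11))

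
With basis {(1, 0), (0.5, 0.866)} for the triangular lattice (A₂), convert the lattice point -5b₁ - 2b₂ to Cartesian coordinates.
(-6, -1.732)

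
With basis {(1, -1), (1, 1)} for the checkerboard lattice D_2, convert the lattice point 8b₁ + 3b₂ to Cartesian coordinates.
(11, -5)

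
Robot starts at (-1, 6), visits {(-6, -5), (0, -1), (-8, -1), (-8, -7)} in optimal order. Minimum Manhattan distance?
26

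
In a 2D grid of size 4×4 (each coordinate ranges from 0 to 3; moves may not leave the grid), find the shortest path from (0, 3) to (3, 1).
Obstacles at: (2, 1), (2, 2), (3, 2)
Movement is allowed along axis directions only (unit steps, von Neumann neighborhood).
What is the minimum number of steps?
7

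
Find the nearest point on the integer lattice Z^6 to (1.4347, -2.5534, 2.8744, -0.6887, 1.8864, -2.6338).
(1, -3, 3, -1, 2, -3)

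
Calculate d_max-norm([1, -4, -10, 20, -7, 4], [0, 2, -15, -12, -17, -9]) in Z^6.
32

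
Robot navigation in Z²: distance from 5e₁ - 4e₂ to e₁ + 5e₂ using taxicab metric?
13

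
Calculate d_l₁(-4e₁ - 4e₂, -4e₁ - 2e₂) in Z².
2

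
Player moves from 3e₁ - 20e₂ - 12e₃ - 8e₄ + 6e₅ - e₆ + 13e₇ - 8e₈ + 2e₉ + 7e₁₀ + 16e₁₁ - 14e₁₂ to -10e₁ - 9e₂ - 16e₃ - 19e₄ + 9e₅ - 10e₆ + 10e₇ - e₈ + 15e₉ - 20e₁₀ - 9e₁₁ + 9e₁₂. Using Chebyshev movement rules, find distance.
27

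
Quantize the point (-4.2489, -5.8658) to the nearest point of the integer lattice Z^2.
(-4, -6)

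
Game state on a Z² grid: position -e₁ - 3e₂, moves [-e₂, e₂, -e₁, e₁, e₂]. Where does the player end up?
(-1, -2)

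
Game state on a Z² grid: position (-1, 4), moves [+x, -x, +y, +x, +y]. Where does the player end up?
(0, 6)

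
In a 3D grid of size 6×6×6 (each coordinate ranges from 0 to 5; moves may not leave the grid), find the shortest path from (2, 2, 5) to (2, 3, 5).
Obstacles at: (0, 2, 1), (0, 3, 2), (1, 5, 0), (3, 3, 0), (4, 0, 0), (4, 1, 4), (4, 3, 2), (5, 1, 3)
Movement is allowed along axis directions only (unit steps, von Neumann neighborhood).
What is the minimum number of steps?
1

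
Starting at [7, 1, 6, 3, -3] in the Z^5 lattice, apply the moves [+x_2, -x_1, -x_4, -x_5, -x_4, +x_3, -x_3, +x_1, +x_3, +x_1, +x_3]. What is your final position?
(8, 2, 8, 1, -4)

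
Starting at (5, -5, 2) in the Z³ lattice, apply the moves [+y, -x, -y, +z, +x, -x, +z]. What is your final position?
(4, -5, 4)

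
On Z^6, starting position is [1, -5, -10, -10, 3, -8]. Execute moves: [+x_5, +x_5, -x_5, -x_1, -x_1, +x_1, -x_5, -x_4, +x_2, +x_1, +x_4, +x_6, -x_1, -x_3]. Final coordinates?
(0, -4, -11, -10, 3, -7)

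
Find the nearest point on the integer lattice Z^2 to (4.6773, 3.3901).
(5, 3)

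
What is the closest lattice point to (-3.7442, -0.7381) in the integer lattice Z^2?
(-4, -1)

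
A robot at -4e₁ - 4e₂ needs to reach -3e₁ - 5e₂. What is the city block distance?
2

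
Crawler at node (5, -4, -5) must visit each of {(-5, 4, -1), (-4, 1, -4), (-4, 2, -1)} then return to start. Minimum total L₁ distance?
44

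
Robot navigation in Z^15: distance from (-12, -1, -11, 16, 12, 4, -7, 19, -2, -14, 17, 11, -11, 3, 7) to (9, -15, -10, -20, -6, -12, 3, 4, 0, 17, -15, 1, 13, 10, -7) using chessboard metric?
36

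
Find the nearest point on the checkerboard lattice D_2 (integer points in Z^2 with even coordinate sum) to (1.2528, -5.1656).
(1, -5)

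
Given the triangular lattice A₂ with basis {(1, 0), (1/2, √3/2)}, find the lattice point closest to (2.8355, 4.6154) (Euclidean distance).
(2.5, 4.33)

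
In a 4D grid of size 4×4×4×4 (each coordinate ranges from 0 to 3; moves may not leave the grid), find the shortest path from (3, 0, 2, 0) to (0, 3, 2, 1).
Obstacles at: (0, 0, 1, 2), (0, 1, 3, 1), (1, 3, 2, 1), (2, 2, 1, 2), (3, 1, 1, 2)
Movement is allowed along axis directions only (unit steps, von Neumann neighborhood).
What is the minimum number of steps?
7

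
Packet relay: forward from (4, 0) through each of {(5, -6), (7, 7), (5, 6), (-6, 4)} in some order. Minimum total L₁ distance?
38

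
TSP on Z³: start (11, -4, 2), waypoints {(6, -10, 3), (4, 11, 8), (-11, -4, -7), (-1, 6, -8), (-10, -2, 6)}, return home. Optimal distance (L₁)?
130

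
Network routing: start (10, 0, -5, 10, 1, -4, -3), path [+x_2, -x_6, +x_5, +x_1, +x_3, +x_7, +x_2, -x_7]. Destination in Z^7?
(11, 2, -4, 10, 2, -5, -3)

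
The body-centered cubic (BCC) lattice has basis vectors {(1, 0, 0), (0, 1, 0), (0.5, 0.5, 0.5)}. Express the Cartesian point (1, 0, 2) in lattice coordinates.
-b₁ - 2b₂ + 4b₃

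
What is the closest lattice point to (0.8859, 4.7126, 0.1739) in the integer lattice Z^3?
(1, 5, 0)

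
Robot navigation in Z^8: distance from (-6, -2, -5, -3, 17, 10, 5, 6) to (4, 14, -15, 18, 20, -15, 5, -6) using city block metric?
97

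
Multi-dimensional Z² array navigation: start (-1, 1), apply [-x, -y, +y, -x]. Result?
(-3, 1)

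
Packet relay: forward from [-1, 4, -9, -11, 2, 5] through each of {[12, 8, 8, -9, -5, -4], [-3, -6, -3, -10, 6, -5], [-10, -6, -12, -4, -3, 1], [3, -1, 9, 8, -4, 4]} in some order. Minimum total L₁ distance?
170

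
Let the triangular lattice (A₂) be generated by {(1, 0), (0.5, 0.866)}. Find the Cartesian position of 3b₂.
(1.5, 2.598)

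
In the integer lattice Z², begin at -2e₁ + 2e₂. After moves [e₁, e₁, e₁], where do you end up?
(1, 2)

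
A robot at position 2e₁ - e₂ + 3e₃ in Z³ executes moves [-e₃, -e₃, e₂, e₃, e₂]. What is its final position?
(2, 1, 2)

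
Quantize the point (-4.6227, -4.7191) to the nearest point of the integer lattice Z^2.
(-5, -5)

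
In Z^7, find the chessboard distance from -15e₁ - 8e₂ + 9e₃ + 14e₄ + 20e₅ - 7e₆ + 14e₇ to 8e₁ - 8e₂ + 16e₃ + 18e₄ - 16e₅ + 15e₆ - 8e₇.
36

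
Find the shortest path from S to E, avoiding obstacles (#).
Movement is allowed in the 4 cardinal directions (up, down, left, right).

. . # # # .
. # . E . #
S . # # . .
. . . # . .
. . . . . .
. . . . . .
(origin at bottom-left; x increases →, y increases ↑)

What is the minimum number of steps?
10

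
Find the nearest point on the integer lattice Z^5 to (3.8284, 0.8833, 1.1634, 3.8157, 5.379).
(4, 1, 1, 4, 5)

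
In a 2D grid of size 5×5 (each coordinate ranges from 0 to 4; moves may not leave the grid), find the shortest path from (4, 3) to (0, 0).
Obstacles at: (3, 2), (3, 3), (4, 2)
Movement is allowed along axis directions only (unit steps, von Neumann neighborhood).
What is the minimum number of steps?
9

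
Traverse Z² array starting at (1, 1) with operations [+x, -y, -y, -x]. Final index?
(1, -1)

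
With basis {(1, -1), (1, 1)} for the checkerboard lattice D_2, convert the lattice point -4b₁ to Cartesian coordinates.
(-4, 4)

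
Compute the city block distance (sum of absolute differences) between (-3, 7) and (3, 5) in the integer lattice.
8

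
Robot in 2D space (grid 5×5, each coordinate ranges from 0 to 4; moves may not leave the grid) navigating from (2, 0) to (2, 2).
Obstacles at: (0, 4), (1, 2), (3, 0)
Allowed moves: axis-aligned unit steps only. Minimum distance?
2
(one shortest path: (2, 0) → (2, 1) → (2, 2))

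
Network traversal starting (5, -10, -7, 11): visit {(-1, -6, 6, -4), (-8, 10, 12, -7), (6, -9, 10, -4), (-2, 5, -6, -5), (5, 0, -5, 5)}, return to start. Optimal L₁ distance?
152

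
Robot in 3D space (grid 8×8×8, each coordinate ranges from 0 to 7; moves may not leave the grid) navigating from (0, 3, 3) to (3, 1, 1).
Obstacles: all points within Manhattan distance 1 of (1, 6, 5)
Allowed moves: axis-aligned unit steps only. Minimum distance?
7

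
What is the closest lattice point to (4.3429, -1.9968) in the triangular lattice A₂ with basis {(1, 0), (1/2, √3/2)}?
(4, -1.732)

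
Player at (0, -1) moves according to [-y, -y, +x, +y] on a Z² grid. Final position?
(1, -2)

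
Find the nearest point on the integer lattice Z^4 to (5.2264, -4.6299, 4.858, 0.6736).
(5, -5, 5, 1)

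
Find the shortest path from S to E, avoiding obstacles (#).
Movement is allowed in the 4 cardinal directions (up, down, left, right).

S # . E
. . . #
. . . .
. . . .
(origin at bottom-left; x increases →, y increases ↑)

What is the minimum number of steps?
5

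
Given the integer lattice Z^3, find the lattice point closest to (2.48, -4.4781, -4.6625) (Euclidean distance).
(2, -4, -5)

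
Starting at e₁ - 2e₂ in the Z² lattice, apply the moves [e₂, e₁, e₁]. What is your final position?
(3, -1)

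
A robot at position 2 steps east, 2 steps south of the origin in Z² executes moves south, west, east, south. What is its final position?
(2, -4)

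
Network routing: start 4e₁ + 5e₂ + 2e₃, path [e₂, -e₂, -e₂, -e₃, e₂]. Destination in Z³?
(4, 5, 1)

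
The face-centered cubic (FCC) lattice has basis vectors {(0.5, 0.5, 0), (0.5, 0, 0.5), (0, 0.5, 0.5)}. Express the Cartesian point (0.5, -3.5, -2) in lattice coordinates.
-b₁ + 2b₂ - 6b₃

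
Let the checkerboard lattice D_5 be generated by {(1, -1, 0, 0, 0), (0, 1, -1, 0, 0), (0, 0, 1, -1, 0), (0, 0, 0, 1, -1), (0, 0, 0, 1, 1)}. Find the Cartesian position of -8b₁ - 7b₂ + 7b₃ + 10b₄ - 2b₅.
(-8, 1, 14, 1, -12)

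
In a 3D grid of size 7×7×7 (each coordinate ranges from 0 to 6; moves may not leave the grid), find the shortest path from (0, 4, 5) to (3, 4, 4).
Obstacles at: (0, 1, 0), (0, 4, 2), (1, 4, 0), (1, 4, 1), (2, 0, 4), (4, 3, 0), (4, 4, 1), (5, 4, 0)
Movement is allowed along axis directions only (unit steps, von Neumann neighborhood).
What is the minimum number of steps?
4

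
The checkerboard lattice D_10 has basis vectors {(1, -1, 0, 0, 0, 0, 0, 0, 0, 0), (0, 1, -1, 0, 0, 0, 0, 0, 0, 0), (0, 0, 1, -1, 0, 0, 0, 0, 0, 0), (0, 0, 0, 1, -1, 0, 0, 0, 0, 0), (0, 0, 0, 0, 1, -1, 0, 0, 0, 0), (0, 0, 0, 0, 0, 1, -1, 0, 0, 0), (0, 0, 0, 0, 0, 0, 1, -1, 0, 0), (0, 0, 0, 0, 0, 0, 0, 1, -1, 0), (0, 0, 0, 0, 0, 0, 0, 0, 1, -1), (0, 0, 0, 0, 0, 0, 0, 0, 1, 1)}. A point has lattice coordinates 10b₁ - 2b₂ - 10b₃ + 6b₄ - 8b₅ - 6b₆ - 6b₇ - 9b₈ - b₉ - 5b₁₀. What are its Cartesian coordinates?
(10, -12, -8, 16, -14, 2, 0, -3, 3, -4)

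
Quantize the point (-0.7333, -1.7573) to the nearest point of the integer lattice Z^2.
(-1, -2)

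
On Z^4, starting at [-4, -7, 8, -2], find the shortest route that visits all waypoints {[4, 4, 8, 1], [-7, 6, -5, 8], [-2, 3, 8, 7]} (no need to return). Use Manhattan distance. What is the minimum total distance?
57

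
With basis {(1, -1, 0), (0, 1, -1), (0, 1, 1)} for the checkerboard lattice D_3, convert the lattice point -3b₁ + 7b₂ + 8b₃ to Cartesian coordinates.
(-3, 18, 1)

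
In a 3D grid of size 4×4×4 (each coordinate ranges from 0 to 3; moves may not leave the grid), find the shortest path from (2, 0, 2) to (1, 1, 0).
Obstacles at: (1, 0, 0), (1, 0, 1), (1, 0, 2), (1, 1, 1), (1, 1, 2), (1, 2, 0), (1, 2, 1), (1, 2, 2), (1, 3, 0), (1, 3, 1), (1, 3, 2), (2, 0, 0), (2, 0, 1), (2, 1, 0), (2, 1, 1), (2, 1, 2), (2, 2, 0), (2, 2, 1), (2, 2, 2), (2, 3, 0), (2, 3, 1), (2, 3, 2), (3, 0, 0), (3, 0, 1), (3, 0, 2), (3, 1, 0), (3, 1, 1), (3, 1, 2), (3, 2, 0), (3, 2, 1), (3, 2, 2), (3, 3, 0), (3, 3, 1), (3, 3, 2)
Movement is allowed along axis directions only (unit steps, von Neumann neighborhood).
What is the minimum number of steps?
8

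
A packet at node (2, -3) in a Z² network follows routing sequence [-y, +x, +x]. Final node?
(4, -4)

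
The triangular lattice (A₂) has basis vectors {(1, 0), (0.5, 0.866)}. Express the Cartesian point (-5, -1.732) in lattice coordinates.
-4b₁ - 2b₂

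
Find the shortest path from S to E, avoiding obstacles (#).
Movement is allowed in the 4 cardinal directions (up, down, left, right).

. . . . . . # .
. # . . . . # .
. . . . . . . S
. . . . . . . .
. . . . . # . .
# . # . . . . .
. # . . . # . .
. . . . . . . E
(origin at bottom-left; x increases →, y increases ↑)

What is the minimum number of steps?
5
(one shortest path: (7, 5) → (7, 4) → (7, 3) → (7, 2) → (7, 1) → (7, 0))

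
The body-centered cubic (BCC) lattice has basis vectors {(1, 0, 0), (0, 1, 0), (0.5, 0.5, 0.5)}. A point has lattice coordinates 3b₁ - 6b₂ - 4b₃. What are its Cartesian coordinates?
(1, -8, -2)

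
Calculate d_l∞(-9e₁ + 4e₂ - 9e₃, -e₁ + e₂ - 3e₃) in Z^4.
8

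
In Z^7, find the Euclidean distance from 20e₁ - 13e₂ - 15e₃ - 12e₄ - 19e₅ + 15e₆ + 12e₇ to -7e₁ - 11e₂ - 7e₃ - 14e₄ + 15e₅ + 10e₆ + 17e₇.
44.7996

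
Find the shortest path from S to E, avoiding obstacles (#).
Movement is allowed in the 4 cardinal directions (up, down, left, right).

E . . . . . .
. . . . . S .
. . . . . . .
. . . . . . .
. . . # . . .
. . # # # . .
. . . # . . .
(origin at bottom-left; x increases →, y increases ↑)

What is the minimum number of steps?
6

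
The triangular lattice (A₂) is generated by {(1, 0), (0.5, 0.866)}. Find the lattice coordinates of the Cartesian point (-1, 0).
-b₁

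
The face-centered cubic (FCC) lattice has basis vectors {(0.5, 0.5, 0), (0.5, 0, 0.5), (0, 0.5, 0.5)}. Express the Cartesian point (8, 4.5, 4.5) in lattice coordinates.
8b₁ + 8b₂ + b₃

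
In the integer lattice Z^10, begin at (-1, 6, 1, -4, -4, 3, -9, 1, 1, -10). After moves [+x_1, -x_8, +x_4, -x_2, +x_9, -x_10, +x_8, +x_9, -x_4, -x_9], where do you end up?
(0, 5, 1, -4, -4, 3, -9, 1, 2, -11)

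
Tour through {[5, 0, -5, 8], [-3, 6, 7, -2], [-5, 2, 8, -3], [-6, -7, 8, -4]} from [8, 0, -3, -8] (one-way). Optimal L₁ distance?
76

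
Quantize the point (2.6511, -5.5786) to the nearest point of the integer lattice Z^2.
(3, -6)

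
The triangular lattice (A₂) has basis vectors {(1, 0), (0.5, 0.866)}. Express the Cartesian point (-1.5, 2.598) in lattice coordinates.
-3b₁ + 3b₂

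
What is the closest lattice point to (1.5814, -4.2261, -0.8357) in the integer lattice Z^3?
(2, -4, -1)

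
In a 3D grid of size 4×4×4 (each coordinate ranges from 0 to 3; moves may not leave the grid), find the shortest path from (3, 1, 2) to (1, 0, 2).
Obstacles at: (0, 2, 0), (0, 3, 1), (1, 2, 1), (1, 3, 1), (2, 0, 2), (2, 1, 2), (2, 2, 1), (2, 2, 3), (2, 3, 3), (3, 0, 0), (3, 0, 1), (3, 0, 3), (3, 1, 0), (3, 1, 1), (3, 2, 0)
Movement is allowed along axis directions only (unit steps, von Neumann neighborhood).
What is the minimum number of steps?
5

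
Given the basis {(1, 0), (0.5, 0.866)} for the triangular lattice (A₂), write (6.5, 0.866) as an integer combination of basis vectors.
6b₁ + b₂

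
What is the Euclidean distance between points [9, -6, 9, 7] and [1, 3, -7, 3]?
20.4206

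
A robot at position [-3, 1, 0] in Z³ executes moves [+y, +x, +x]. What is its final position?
(-1, 2, 0)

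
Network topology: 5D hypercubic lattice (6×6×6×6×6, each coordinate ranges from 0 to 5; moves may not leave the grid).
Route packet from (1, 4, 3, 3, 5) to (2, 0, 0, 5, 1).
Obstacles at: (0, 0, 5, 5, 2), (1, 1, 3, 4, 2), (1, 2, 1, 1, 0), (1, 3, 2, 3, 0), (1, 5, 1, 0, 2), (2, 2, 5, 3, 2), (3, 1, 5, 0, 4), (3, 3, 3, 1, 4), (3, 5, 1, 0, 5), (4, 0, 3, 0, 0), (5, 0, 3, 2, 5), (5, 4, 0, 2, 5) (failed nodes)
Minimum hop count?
14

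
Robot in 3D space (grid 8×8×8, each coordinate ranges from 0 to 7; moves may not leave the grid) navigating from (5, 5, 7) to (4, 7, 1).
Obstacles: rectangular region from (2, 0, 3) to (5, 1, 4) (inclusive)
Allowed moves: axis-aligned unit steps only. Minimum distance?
9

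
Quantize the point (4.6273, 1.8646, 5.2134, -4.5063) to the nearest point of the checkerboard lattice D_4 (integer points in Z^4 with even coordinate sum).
(5, 2, 5, -4)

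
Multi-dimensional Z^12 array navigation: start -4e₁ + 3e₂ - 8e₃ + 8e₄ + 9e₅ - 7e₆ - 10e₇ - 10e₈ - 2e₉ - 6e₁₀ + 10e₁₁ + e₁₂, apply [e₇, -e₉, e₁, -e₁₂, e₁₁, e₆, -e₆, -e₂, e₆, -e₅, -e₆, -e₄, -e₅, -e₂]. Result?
(-3, 1, -8, 7, 7, -7, -9, -10, -3, -6, 11, 0)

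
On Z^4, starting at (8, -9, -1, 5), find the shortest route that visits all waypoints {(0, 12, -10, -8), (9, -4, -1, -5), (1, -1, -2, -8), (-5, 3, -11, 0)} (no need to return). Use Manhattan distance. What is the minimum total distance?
76
(one optimal route: (8, -9, -1, 5) → (9, -4, -1, -5) → (1, -1, -2, -8) → (0, 12, -10, -8) → (-5, 3, -11, 0))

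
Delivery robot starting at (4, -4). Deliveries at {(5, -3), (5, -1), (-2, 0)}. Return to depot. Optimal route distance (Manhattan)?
22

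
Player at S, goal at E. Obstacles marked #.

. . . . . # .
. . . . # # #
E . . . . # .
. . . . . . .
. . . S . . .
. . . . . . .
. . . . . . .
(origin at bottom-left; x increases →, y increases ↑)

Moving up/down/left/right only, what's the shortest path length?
5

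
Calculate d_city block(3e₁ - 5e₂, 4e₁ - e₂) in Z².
5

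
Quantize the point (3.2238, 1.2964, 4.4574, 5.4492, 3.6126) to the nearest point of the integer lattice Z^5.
(3, 1, 4, 5, 4)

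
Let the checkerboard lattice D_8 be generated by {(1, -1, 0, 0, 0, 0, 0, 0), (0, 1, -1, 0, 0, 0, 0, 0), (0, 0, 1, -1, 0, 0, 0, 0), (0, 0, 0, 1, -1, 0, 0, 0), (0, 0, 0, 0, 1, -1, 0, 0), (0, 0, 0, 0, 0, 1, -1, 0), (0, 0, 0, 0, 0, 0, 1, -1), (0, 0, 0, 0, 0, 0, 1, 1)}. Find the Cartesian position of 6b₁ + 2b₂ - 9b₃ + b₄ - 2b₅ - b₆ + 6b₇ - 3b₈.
(6, -4, -11, 10, -3, 1, 4, -9)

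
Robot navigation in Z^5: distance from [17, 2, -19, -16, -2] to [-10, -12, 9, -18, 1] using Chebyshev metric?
28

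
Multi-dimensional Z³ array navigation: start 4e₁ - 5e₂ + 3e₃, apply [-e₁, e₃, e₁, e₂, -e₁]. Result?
(3, -4, 4)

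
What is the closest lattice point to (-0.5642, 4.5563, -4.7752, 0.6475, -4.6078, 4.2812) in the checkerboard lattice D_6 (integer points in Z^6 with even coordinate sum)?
(-1, 4, -5, 1, -5, 4)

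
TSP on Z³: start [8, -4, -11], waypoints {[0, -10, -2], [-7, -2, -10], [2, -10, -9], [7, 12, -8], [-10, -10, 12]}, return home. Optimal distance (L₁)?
130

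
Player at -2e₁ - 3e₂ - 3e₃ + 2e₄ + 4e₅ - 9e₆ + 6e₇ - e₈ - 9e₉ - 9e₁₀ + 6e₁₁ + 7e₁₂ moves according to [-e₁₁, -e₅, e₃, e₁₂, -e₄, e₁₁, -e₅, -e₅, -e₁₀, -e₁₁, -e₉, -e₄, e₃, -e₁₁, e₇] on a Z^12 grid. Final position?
(-2, -3, -1, 0, 1, -9, 7, -1, -10, -10, 4, 8)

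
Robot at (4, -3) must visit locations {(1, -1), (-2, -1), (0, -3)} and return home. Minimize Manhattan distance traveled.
16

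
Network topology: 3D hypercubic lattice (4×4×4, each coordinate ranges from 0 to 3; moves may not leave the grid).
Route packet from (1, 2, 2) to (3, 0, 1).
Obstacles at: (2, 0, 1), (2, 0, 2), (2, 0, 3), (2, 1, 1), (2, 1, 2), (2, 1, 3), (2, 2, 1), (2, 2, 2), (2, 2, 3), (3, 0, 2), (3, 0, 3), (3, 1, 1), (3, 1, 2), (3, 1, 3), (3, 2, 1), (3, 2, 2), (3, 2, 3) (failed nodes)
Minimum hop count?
7
(one shortest path: (1, 2, 2) → (1, 1, 2) → (1, 0, 2) → (1, 0, 1) → (1, 0, 0) → (2, 0, 0) → (3, 0, 0) → (3, 0, 1))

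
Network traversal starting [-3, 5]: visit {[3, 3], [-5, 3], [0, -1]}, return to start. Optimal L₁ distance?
28
(one optimal route: (-3, 5) → (3, 3) → (0, -1) → (-5, 3) → (-3, 5))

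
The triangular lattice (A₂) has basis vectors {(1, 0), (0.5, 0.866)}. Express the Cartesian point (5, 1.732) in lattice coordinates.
4b₁ + 2b₂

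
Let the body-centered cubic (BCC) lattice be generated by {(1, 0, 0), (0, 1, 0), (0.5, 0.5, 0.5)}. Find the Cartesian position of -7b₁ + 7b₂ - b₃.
(-7.5, 6.5, -0.5)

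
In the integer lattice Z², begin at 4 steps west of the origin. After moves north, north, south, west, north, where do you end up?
(-5, 2)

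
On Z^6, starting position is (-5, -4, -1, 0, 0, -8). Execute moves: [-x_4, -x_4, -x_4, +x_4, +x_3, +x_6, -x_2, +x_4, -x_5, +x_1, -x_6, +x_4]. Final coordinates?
(-4, -5, 0, 0, -1, -8)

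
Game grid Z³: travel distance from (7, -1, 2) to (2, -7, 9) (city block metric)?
18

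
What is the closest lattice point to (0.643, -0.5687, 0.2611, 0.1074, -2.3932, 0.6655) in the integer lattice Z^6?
(1, -1, 0, 0, -2, 1)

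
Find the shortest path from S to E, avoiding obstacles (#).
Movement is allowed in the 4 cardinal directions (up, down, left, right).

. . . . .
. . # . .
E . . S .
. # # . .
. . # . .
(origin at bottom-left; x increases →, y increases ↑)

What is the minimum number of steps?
3
(one shortest path: (3, 2) → (2, 2) → (1, 2) → (0, 2))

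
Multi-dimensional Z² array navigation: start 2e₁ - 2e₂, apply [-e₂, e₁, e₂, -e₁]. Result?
(2, -2)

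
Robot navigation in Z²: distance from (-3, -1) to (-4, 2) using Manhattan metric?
4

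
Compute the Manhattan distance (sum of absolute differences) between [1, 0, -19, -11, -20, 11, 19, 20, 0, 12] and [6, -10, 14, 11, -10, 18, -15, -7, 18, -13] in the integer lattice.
191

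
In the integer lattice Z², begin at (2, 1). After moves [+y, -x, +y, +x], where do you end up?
(2, 3)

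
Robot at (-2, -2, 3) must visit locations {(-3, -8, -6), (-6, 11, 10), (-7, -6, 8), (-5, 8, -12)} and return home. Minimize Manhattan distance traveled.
100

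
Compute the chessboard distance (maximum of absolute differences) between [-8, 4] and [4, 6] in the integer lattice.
12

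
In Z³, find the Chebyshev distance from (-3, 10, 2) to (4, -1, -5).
11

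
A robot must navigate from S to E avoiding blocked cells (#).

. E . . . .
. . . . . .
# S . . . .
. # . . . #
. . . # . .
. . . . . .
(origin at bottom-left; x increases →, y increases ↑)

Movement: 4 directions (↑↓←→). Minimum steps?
2
(one shortest path: (1, 3) → (1, 4) → (1, 5))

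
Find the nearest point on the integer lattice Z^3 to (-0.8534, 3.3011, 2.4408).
(-1, 3, 2)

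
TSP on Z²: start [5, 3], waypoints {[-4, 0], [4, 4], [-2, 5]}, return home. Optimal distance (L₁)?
28
(one optimal route: (5, 3) → (-4, 0) → (-2, 5) → (4, 4) → (5, 3))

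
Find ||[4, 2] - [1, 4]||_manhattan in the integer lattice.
5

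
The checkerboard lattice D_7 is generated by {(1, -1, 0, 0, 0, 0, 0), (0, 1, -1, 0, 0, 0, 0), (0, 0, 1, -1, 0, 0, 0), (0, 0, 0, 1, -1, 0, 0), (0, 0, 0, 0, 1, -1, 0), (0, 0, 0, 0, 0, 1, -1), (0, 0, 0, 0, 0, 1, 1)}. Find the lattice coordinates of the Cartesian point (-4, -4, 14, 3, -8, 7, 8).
-4b₁ - 8b₂ + 6b₃ + 9b₄ + b₅ + 8b₇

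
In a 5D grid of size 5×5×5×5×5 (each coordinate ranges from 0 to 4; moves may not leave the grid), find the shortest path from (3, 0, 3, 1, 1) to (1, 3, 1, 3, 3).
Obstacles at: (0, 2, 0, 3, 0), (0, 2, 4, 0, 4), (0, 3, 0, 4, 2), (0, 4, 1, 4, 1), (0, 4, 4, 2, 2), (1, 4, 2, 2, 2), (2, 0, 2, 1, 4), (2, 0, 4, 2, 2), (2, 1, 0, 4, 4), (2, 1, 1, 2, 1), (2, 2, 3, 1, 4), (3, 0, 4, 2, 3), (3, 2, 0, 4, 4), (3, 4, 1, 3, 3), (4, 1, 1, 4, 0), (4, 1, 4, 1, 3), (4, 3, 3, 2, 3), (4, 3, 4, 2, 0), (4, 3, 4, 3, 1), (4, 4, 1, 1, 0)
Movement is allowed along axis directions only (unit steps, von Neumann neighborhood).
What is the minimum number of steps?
11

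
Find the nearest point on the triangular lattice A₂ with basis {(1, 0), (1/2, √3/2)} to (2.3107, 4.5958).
(2.5, 4.33)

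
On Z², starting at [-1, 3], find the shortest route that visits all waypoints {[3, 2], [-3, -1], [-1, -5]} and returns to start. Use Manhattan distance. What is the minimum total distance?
28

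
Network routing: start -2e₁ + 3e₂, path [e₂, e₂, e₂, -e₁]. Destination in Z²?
(-3, 6)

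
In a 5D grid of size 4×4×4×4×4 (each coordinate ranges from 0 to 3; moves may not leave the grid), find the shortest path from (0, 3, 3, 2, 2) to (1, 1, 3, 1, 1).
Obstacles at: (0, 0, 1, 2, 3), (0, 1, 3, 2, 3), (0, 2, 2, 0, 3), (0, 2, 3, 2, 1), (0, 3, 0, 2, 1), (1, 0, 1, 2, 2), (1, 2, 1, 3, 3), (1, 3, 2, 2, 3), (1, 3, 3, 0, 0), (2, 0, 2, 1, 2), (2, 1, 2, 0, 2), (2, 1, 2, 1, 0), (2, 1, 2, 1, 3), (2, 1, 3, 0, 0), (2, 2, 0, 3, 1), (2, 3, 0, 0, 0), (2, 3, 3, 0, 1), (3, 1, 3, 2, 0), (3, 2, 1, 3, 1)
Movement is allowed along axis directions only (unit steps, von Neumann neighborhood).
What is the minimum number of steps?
5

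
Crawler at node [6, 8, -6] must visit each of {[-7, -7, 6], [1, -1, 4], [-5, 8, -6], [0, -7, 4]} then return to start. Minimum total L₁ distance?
80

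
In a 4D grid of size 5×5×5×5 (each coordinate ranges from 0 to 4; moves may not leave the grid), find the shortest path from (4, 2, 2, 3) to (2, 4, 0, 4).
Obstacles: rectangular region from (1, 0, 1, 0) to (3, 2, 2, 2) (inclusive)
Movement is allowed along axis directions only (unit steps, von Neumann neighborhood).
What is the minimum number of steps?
7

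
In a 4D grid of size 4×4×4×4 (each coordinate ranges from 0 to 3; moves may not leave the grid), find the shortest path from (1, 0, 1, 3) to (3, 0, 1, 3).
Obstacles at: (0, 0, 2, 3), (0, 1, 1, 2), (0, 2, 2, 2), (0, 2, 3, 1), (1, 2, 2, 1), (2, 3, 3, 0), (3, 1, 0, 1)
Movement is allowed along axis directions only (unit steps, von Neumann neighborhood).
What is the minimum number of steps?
2
(one shortest path: (1, 0, 1, 3) → (2, 0, 1, 3) → (3, 0, 1, 3))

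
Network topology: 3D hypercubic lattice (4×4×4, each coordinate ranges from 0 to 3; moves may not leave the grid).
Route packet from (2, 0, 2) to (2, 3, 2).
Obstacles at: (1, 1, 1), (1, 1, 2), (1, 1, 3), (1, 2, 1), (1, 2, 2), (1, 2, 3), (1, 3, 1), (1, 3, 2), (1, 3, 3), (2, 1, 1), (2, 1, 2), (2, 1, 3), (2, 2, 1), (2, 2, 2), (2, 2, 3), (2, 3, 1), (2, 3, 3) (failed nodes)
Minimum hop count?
5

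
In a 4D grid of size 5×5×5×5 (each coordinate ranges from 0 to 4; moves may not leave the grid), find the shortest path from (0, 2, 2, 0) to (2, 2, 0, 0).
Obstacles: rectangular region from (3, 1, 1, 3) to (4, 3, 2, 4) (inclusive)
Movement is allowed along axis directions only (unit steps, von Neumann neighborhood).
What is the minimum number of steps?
4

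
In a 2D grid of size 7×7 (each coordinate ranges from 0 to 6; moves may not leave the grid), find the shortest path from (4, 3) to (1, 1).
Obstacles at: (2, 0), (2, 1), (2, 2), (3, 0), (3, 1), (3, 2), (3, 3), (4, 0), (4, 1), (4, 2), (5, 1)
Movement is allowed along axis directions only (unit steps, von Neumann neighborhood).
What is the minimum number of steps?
7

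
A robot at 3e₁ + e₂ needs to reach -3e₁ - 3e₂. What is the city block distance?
10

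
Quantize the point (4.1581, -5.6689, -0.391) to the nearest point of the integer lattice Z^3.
(4, -6, 0)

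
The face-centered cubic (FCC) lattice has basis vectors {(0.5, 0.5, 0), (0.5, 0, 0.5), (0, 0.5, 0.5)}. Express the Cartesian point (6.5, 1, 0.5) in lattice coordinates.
7b₁ + 6b₂ - 5b₃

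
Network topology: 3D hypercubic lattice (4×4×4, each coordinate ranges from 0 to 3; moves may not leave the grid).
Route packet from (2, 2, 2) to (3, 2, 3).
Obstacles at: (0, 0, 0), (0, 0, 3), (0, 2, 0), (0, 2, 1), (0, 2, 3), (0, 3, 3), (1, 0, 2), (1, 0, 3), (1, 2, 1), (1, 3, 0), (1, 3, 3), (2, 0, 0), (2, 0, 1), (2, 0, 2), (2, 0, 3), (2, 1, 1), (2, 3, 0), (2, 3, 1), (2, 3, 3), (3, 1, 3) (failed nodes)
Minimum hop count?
2
(one shortest path: (2, 2, 2) → (3, 2, 2) → (3, 2, 3))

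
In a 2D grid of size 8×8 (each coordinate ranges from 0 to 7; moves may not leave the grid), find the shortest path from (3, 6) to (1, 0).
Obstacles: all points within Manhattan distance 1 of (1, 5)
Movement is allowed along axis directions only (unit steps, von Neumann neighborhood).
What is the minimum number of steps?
8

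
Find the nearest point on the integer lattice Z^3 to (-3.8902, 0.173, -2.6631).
(-4, 0, -3)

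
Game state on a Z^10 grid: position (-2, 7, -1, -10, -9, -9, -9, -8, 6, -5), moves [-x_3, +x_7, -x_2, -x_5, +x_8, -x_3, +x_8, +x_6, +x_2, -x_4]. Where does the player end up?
(-2, 7, -3, -11, -10, -8, -8, -6, 6, -5)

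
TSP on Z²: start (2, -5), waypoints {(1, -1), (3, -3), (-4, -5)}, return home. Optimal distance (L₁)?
22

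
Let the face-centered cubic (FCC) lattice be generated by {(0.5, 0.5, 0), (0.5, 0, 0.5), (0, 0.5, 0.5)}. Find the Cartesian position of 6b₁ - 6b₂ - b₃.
(0, 2.5, -3.5)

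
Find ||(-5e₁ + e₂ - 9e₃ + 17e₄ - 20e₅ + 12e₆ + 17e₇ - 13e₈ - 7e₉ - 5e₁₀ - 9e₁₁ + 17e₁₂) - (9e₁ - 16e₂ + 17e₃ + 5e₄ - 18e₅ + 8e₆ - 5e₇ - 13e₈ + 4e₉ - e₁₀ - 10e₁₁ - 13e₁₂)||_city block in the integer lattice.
143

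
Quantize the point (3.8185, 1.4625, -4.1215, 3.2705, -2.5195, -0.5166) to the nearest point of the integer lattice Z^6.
(4, 1, -4, 3, -3, -1)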